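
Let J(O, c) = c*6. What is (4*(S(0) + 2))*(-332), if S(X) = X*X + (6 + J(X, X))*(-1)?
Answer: 5312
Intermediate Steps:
J(O, c) = 6*c
S(X) = -6 + X² - 6*X (S(X) = X*X + (6 + 6*X)*(-1) = X² + (-6 - 6*X) = -6 + X² - 6*X)
(4*(S(0) + 2))*(-332) = (4*((-6 + 0² - 6*0) + 2))*(-332) = (4*((-6 + 0 + 0) + 2))*(-332) = (4*(-6 + 2))*(-332) = (4*(-4))*(-332) = -16*(-332) = 5312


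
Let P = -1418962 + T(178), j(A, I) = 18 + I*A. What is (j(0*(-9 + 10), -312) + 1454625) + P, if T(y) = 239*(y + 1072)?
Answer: 334431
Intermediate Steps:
T(y) = 256208 + 239*y (T(y) = 239*(1072 + y) = 256208 + 239*y)
j(A, I) = 18 + A*I
P = -1120212 (P = -1418962 + (256208 + 239*178) = -1418962 + (256208 + 42542) = -1418962 + 298750 = -1120212)
(j(0*(-9 + 10), -312) + 1454625) + P = ((18 + (0*(-9 + 10))*(-312)) + 1454625) - 1120212 = ((18 + (0*1)*(-312)) + 1454625) - 1120212 = ((18 + 0*(-312)) + 1454625) - 1120212 = ((18 + 0) + 1454625) - 1120212 = (18 + 1454625) - 1120212 = 1454643 - 1120212 = 334431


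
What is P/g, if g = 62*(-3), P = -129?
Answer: 43/62 ≈ 0.69355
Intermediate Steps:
g = -186
P/g = -129/(-186) = -129*(-1/186) = 43/62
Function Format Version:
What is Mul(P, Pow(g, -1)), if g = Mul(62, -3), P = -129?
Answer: Rational(43, 62) ≈ 0.69355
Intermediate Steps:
g = -186
Mul(P, Pow(g, -1)) = Mul(-129, Pow(-186, -1)) = Mul(-129, Rational(-1, 186)) = Rational(43, 62)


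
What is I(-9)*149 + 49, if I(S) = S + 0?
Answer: -1292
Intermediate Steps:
I(S) = S
I(-9)*149 + 49 = -9*149 + 49 = -1341 + 49 = -1292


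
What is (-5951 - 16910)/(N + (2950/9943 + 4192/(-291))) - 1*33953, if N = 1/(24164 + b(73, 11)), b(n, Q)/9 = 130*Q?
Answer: -48881212679488861/1511821497191 ≈ -32333.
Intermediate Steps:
b(n, Q) = 1170*Q (b(n, Q) = 9*(130*Q) = 1170*Q)
N = 1/37034 (N = 1/(24164 + 1170*11) = 1/(24164 + 12870) = 1/37034 ≈ 2.7002e-5)
(-5951 - 16910)/(N + (2950/9943 + 4192/(-291))) - 1*33953 = (-5951 - 16910)/(1/37034 + (2950/9943 + 4192/(-291))) - 1*33953 = -22861/(1/37034 + (2950*(1/9943) + 4192*(-1/291))) - 33953 = -22861/(1/37034 + (2950/9943 - 4192/291)) - 33953 = -22861/(1/37034 - 40822606/2893413) - 33953 = -22861/(-1511821497191/107154657042) - 33953 = -22861*(-107154657042/1511821497191) - 33953 = 2449662614637162/1511821497191 - 33953 = -48881212679488861/1511821497191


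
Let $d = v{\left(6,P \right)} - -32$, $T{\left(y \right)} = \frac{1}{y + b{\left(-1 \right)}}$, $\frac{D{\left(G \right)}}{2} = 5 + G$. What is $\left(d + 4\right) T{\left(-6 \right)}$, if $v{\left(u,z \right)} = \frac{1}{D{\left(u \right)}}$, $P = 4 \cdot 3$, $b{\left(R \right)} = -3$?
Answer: $- \frac{793}{198} \approx -4.0051$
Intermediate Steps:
$D{\left(G \right)} = 10 + 2 G$ ($D{\left(G \right)} = 2 \left(5 + G\right) = 10 + 2 G$)
$P = 12$
$v{\left(u,z \right)} = \frac{1}{10 + 2 u}$
$T{\left(y \right)} = \frac{1}{-3 + y}$ ($T{\left(y \right)} = \frac{1}{y - 3} = \frac{1}{-3 + y}$)
$d = \frac{705}{22}$ ($d = \frac{1}{2 \left(5 + 6\right)} - -32 = \frac{1}{2 \cdot 11} + 32 = \frac{1}{2} \cdot \frac{1}{11} + 32 = \frac{1}{22} + 32 = \frac{705}{22} \approx 32.045$)
$\left(d + 4\right) T{\left(-6 \right)} = \frac{\frac{705}{22} + 4}{-3 - 6} = \frac{793}{22 \left(-9\right)} = \frac{793}{22} \left(- \frac{1}{9}\right) = - \frac{793}{198}$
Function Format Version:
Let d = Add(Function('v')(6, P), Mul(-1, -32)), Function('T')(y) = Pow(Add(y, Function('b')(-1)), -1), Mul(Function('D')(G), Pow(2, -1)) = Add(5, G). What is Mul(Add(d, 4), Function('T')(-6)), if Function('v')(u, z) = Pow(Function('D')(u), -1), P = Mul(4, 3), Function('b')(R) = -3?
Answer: Rational(-793, 198) ≈ -4.0051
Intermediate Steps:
Function('D')(G) = Add(10, Mul(2, G)) (Function('D')(G) = Mul(2, Add(5, G)) = Add(10, Mul(2, G)))
P = 12
Function('v')(u, z) = Pow(Add(10, Mul(2, u)), -1)
Function('T')(y) = Pow(Add(-3, y), -1) (Function('T')(y) = Pow(Add(y, -3), -1) = Pow(Add(-3, y), -1))
d = Rational(705, 22) (d = Add(Mul(Rational(1, 2), Pow(Add(5, 6), -1)), Mul(-1, -32)) = Add(Mul(Rational(1, 2), Pow(11, -1)), 32) = Add(Mul(Rational(1, 2), Rational(1, 11)), 32) = Add(Rational(1, 22), 32) = Rational(705, 22) ≈ 32.045)
Mul(Add(d, 4), Function('T')(-6)) = Mul(Add(Rational(705, 22), 4), Pow(Add(-3, -6), -1)) = Mul(Rational(793, 22), Pow(-9, -1)) = Mul(Rational(793, 22), Rational(-1, 9)) = Rational(-793, 198)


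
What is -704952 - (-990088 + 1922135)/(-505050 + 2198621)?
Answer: -1193887195639/1693571 ≈ -7.0495e+5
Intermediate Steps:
-704952 - (-990088 + 1922135)/(-505050 + 2198621) = -704952 - 932047/1693571 = -1193887195639/1693571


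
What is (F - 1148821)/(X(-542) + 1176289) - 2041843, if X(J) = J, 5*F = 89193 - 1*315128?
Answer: -2400691975729/1175747 ≈ -2.0418e+6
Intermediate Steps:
F = -45187 (F = (89193 - 1*315128)/5 = (89193 - 315128)/5 = (1/5)*(-225935) = -45187)
(F - 1148821)/(X(-542) + 1176289) - 2041843 = (-45187 - 1148821)/(-542 + 1176289) - 2041843 = -1194008/1175747 - 2041843 = -2400691975729/1175747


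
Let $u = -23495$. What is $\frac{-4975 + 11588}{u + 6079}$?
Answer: $- \frac{6613}{17416} \approx -0.37971$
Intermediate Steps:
$\frac{-4975 + 11588}{u + 6079} = \frac{-4975 + 11588}{-23495 + 6079} = \frac{6613}{-17416} = 6613 \left(- \frac{1}{17416}\right) = - \frac{6613}{17416}$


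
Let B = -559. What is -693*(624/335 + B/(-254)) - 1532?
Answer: -369970253/85090 ≈ -4348.0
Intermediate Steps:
-693*(624/335 + B/(-254)) - 1532 = -693*(624/335 - 559/(-254)) - 1532 = -693*(624*(1/335) - 559*(-1/254)) - 1532 = -693*(624/335 + 559/254) - 1532 = -693*345761/85090 - 1532 = -239612373/85090 - 1532 = -369970253/85090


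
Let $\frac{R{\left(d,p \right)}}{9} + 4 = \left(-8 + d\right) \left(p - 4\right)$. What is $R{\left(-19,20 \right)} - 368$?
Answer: $-4292$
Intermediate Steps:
$R{\left(d,p \right)} = -36 + 9 \left(-8 + d\right) \left(-4 + p\right)$ ($R{\left(d,p \right)} = -36 + 9 \left(-8 + d\right) \left(p - 4\right) = -36 + 9 \left(-8 + d\right) \left(-4 + p\right)$)
$R{\left(-19,20 \right)} - 368 = \left(252 - 1440 - -684 + 9 \left(-19\right) 20\right) - 368 = \left(252 - 1440 + 684 - 3420\right) - 368 = -3924 - 368 = -4292$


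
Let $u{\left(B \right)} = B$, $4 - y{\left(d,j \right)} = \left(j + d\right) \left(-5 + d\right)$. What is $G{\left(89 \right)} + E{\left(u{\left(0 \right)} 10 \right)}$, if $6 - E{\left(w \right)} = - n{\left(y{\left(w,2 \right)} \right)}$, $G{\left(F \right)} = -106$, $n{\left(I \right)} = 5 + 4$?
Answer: $-91$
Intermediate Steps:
$y{\left(d,j \right)} = 4 - \left(-5 + d\right) \left(d + j\right)$ ($y{\left(d,j \right)} = 4 - \left(j + d\right) \left(-5 + d\right) = 4 - \left(d + j\right) \left(-5 + d\right) = 4 - \left(-5 + d\right) \left(d + j\right)$)
$n{\left(I \right)} = 9$
$E{\left(w \right)} = 15$ ($E{\left(w \right)} = 6 - \left(-1\right) 9 = 6 - -9 = 6 + 9 = 15$)
$G{\left(89 \right)} + E{\left(u{\left(0 \right)} 10 \right)} = -106 + 15 = -91$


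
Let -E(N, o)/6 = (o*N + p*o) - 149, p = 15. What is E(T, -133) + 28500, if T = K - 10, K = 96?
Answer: 109992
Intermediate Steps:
T = 86 (T = 96 - 10 = 86)
E(N, o) = 894 - 90*o - 6*N*o (E(N, o) = -6*((o*N + 15*o) - 149) = -6*((N*o + 15*o) - 149) = -6*((15*o + N*o) - 149) = -6*(-149 + 15*o + N*o) = 894 - 90*o - 6*N*o)
E(T, -133) + 28500 = (894 - 90*(-133) - 6*86*(-133)) + 28500 = (894 + 11970 + 68628) + 28500 = 81492 + 28500 = 109992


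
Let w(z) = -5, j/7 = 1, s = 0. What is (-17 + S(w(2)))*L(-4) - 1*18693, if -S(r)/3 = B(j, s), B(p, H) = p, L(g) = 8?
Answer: -18997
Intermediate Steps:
j = 7 (j = 7*1 = 7)
S(r) = -21 (S(r) = -3*7 = -21)
(-17 + S(w(2)))*L(-4) - 1*18693 = (-17 - 21)*8 - 1*18693 = -38*8 - 18693 = -304 - 18693 = -18997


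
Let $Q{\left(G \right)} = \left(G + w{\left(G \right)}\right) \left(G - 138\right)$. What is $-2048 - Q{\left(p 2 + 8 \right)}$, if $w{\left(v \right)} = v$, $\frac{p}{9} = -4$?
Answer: $-27904$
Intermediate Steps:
$p = -36$ ($p = 9 \left(-4\right) = -36$)
$Q{\left(G \right)} = 2 G \left(-138 + G\right)$ ($Q{\left(G \right)} = \left(G + G\right) \left(G - 138\right) = 2 G \left(-138 + G\right)$)
$-2048 - Q{\left(p 2 + 8 \right)} = -2048 - 2 \left(\left(-36\right) 2 + 8\right) \left(-138 + \left(\left(-36\right) 2 + 8\right)\right) = -2048 - 2 \left(-72 + 8\right) \left(-138 + \left(-72 + 8\right)\right) = -2048 - 2 \left(-64\right) \left(-138 - 64\right) = -2048 - 2 \left(-64\right) \left(-202\right) = -2048 - 25856 = -27904$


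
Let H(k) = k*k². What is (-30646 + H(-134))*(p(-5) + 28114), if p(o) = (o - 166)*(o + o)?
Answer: -72673632000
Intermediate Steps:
p(o) = 2*o*(-166 + o) (p(o) = (-166 + o)*(2*o) = 2*o*(-166 + o))
H(k) = k³
(-30646 + H(-134))*(p(-5) + 28114) = (-30646 + (-134)³)*(2*(-5)*(-166 - 5) + 28114) = (-30646 - 2406104)*(2*(-5)*(-171) + 28114) = -2436750*(1710 + 28114) = -2436750*29824 = -72673632000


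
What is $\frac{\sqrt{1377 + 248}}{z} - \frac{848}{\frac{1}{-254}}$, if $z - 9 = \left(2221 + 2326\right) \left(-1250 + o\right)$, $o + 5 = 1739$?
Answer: $215392 + \frac{5 \sqrt{65}}{2200757} \approx 2.1539 \cdot 10^{5}$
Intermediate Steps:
$o = 1734$ ($o = -5 + 1739 = 1734$)
$z = 2200757$ ($z = 9 + \left(2221 + 2326\right) \left(-1250 + 1734\right) = 9 + 4547 \cdot 484 = 9 + 2200748 = 2200757$)
$\frac{\sqrt{1377 + 248}}{z} - \frac{848}{\frac{1}{-254}} = \frac{\sqrt{1377 + 248}}{2200757} - \frac{848}{\frac{1}{-254}} = \sqrt{1625} \cdot \frac{1}{2200757} - \frac{848}{- \frac{1}{254}} = 5 \sqrt{65} \cdot \frac{1}{2200757} - -215392 = \frac{5 \sqrt{65}}{2200757} + 215392 = 215392 + \frac{5 \sqrt{65}}{2200757}$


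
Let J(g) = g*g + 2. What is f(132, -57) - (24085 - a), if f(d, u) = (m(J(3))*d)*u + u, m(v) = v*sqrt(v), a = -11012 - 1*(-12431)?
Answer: -22723 - 82764*sqrt(11) ≈ -2.9722e+5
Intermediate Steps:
a = 1419 (a = -11012 + 12431 = 1419)
J(g) = 2 + g**2 (J(g) = g**2 + 2 = 2 + g**2)
m(v) = v**(3/2)
f(d, u) = u + 11*d*u*sqrt(11) (f(d, u) = ((2 + 3**2)**(3/2)*d)*u + u = ((2 + 9)**(3/2)*d)*u + u = (11**(3/2)*d)*u + u = ((11*sqrt(11))*d)*u + u = (11*d*sqrt(11))*u + u = 11*d*u*sqrt(11) + u = u + 11*d*u*sqrt(11))
f(132, -57) - (24085 - a) = -57*(1 + 11*132*sqrt(11)) - (24085 - 1*1419) = -57*(1 + 1452*sqrt(11)) - (24085 - 1419) = (-57 - 82764*sqrt(11)) - 1*22666 = (-57 - 82764*sqrt(11)) - 22666 = -22723 - 82764*sqrt(11)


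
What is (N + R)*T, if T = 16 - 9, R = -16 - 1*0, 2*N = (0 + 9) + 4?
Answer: -133/2 ≈ -66.500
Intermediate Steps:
N = 13/2 (N = ((0 + 9) + 4)/2 = (9 + 4)/2 = (½)*13 = 13/2 ≈ 6.5000)
R = -16 (R = -16 + 0 = -16)
T = 7
(N + R)*T = (13/2 - 16)*7 = -19/2*7 = -133/2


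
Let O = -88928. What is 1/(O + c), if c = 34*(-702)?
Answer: -1/112796 ≈ -8.8656e-6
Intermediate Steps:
c = -23868
1/(O + c) = 1/(-88928 - 23868) = 1/(-112796) = -1/112796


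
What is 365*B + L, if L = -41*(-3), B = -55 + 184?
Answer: 47208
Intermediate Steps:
B = 129
L = 123
365*B + L = 365*129 + 123 = 47085 + 123 = 47208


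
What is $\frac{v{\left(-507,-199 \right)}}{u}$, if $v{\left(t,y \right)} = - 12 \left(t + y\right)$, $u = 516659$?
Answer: $\frac{8472}{516659} \approx 0.016398$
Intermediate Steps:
$v{\left(t,y \right)} = - 12 t - 12 y$
$\frac{v{\left(-507,-199 \right)}}{u} = \frac{\left(-12\right) \left(-507\right) - -2388}{516659} = \left(6084 + 2388\right) \frac{1}{516659} = 8472 \cdot \frac{1}{516659} = \frac{8472}{516659}$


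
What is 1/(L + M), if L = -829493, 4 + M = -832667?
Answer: -1/1662164 ≈ -6.0163e-7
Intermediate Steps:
M = -832671 (M = -4 - 832667 = -832671)
1/(L + M) = 1/(-829493 - 832671) = 1/(-1662164) = -1/1662164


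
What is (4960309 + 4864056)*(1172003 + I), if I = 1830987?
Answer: 29502469851350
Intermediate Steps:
(4960309 + 4864056)*(1172003 + I) = (4960309 + 4864056)*(1172003 + 1830987) = 9824365*3002990 = 29502469851350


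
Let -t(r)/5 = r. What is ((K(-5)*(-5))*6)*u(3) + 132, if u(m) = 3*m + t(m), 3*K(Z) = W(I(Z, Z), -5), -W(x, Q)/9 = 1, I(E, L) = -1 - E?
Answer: -408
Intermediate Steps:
t(r) = -5*r
W(x, Q) = -9 (W(x, Q) = -9*1 = -9)
K(Z) = -3 (K(Z) = (1/3)*(-9) = -3)
u(m) = -2*m (u(m) = 3*m - 5*m = -2*m)
((K(-5)*(-5))*6)*u(3) + 132 = (-3*(-5)*6)*(-2*3) + 132 = (15*6)*(-6) + 132 = 90*(-6) + 132 = -540 + 132 = -408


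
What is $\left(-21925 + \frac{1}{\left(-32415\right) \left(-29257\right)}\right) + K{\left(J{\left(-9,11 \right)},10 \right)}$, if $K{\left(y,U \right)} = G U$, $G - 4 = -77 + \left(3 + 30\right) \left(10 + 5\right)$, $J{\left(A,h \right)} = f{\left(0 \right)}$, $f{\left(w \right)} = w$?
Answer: $- \frac{16790813921774}{948365655} \approx -17705.0$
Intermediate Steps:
$J{\left(A,h \right)} = 0$
$G = 422$ ($G = 4 - \left(77 - \left(3 + 30\right) \left(10 + 5\right)\right) = 4 + \left(-77 + 33 \cdot 15\right) = 4 + \left(-77 + 495\right) = 4 + 418 = 422$)
$K{\left(y,U \right)} = 422 U$
$\left(-21925 + \frac{1}{\left(-32415\right) \left(-29257\right)}\right) + K{\left(J{\left(-9,11 \right)},10 \right)} = \left(-21925 + \frac{1}{\left(-32415\right) \left(-29257\right)}\right) + 422 \cdot 10 = \left(-21925 - - \frac{1}{948365655}\right) + 4220 = \left(-21925 + \frac{1}{948365655}\right) + 4220 = - \frac{20792916985874}{948365655} + 4220 = - \frac{16790813921774}{948365655}$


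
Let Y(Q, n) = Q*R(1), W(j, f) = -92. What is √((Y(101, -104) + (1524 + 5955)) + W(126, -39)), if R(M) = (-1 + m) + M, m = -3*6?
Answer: √5569 ≈ 74.626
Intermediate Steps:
m = -18
R(M) = -19 + M (R(M) = (-1 - 18) + M = -19 + M)
Y(Q, n) = -18*Q (Y(Q, n) = Q*(-19 + 1) = Q*(-18) = -18*Q)
√((Y(101, -104) + (1524 + 5955)) + W(126, -39)) = √((-18*101 + (1524 + 5955)) - 92) = √((-1818 + 7479) - 92) = √(5661 - 92) = √5569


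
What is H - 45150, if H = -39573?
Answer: -84723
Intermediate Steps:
H - 45150 = -39573 - 45150 = -84723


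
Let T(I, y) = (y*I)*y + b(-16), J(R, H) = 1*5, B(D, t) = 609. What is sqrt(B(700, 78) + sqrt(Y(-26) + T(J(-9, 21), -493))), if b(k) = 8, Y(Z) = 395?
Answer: sqrt(609 + 36*sqrt(938)) ≈ 41.371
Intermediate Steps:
J(R, H) = 5
T(I, y) = 8 + I*y**2 (T(I, y) = (y*I)*y + 8 = (I*y)*y + 8 = I*y**2 + 8 = 8 + I*y**2)
sqrt(B(700, 78) + sqrt(Y(-26) + T(J(-9, 21), -493))) = sqrt(609 + sqrt(395 + (8 + 5*(-493)**2))) = sqrt(609 + sqrt(395 + (8 + 5*243049))) = sqrt(609 + sqrt(395 + (8 + 1215245))) = sqrt(609 + sqrt(395 + 1215253)) = sqrt(609 + sqrt(1215648)) = sqrt(609 + 36*sqrt(938))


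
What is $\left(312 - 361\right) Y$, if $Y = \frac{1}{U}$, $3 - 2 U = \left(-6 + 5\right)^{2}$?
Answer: $-49$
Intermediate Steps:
$U = 1$ ($U = \frac{3}{2} - \frac{\left(-6 + 5\right)^{2}}{2} = \frac{3}{2} - \frac{\left(-1\right)^{2}}{2} = \frac{3}{2} - \frac{1}{2} = 1$)
$Y = 1$ ($Y = 1^{-1} = 1$)
$\left(312 - 361\right) Y = \left(312 - 361\right) 1 = \left(-49\right) 1 = -49$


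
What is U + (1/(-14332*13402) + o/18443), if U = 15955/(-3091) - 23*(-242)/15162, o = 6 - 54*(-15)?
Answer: -394334614517387190653/83010586257656772792 ≈ -4.7504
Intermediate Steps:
o = 816 (o = 6 + 810 = 816)
U = -112352602/23432871 (U = 15955*(-1/3091) + 5566*(1/15162) = -15955/3091 + 2783/7581 = -112352602/23432871 ≈ -4.7947)
U + (1/(-14332*13402) + o/18443) = -112352602/23432871 + (1/(-14332*13402) + 816/18443) = -112352602/23432871 + (-1/14332*1/13402 + 816*(1/18443)) = -112352602/23432871 + (-1/192077464 + 816/18443) = -112352602/23432871 + 156735192181/3542484668552 = -394334614517387190653/83010586257656772792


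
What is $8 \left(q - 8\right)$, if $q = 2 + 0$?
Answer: $-48$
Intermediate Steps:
$q = 2$
$8 \left(q - 8\right) = 8 \left(2 - 8\right) = 8 \left(-6\right) = -48$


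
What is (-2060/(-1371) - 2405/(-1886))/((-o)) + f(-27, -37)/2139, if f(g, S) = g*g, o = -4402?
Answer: 3886415947/11382277812 ≈ 0.34144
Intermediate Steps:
f(g, S) = g²
(-2060/(-1371) - 2405/(-1886))/((-o)) + f(-27, -37)/2139 = (-2060/(-1371) - 2405/(-1886))/((-1*(-4402))) + (-27)²/2139 = (-2060*(-1/1371) - 2405*(-1/1886))/4402 + 729*(1/2139) = (2060/1371 + 2405/1886)*(1/4402) + 243/713 = (7182415/2585706)*(1/4402) + 243/713 = 7182415/11382277812 + 243/713 = 3886415947/11382277812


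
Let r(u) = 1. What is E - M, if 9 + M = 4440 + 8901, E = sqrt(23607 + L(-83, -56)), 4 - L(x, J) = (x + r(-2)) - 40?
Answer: -13332 + 9*sqrt(293) ≈ -13178.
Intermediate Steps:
L(x, J) = 43 - x (L(x, J) = 4 - ((x + 1) - 40) = 4 - ((1 + x) - 40) = 4 - (-39 + x) = 4 + (39 - x) = 43 - x)
E = 9*sqrt(293) (E = sqrt(23607 + (43 - 1*(-83))) = sqrt(23607 + (43 + 83)) = sqrt(23607 + 126) = sqrt(23733) = 9*sqrt(293) ≈ 154.06)
M = 13332 (M = -9 + (4440 + 8901) = -9 + 13341 = 13332)
E - M = 9*sqrt(293) - 1*13332 = 9*sqrt(293) - 13332 = -13332 + 9*sqrt(293)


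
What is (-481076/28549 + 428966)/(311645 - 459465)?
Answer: -6123034629/2110056590 ≈ -2.9018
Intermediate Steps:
(-481076/28549 + 428966)/(311645 - 459465) = (-481076*1/28549 + 428966)/(-147820) = (-481076/28549 + 428966)*(-1/147820) = (12246069258/28549)*(-1/147820) = -6123034629/2110056590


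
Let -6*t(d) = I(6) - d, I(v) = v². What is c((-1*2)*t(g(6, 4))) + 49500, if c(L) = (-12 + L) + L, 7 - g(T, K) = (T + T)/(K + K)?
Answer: 148525/3 ≈ 49508.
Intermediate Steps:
g(T, K) = 7 - T/K (g(T, K) = 7 - (T + T)/(K + K) = 7 - 2*T/(2*K) = 7 - 2*T*1/(2*K) = 7 - T/K)
t(d) = -6 + d/6 (t(d) = -(6² - d)/6 = -(36 - d)/6 = -6 + d/6)
c(L) = -12 + 2*L
c((-1*2)*t(g(6, 4))) + 49500 = (-12 + 2*((-1*2)*(-6 + (7 - 1*6/4)/6))) + 49500 = (-12 + 2*(-2*(-6 + (7 - 1*6*¼)/6))) + 49500 = (-12 + 2*(-2*(-6 + (7 - 3/2)/6))) + 49500 = (-12 + 2*(-2*(-6 + (⅙)*(11/2)))) + 49500 = (-12 + 2*(-2*(-6 + 11/12))) + 49500 = (-12 + 2*(-2*(-61/12))) + 49500 = (-12 + 2*(61/6)) + 49500 = (-12 + 61/3) + 49500 = 25/3 + 49500 = 148525/3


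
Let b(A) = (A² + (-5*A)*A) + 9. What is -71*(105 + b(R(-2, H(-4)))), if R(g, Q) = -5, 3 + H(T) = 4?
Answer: -994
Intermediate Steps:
H(T) = 1 (H(T) = -3 + 4 = 1)
b(A) = 9 - 4*A² (b(A) = (A² - 5*A²) + 9 = -4*A² + 9 = 9 - 4*A²)
-71*(105 + b(R(-2, H(-4)))) = -71*(105 + (9 - 4*(-5)²)) = -71*(105 + (9 - 4*25)) = -71*(105 + (9 - 100)) = -71*(105 - 91) = -71*14 = -994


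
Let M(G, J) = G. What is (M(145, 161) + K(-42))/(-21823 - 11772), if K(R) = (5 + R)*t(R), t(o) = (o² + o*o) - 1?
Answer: 130354/33595 ≈ 3.8802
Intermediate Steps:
t(o) = -1 + 2*o² (t(o) = (o² + o²) - 1 = 2*o² - 1 = -1 + 2*o²)
K(R) = (-1 + 2*R²)*(5 + R) (K(R) = (5 + R)*(-1 + 2*R²) = (-1 + 2*R²)*(5 + R))
(M(145, 161) + K(-42))/(-21823 - 11772) = (145 + (-1 + 2*(-42)²)*(5 - 42))/(-21823 - 11772) = (145 + (-1 + 2*1764)*(-37))/(-33595) = (145 + (-1 + 3528)*(-37))*(-1/33595) = (145 + 3527*(-37))*(-1/33595) = (145 - 130499)*(-1/33595) = -130354*(-1/33595) = 130354/33595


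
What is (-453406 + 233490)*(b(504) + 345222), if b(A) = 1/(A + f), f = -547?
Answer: -3264552958220/43 ≈ -7.5920e+10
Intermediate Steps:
b(A) = 1/(-547 + A) (b(A) = 1/(A - 547) = 1/(-547 + A))
(-453406 + 233490)*(b(504) + 345222) = (-453406 + 233490)*(1/(-547 + 504) + 345222) = -219916*(1/(-43) + 345222) = -219916*(-1/43 + 345222) = -219916*14844545/43 = -3264552958220/43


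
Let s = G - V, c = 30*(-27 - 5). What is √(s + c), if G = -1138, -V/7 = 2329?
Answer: √14205 ≈ 119.18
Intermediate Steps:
V = -16303 (V = -7*2329 = -16303)
c = -960 (c = 30*(-32) = -960)
s = 15165 (s = -1138 - 1*(-16303) = -1138 + 16303 = 15165)
√(s + c) = √(15165 - 960) = √14205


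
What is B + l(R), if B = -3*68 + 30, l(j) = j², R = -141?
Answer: 19707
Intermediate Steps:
B = -174 (B = -204 + 30 = -174)
B + l(R) = -174 + (-141)² = -174 + 19881 = 19707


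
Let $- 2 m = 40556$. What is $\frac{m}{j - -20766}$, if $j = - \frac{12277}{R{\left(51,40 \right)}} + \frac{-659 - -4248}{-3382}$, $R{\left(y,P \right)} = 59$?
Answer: $- \frac{4046231564}{4101873543} \approx -0.98643$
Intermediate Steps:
$m = -20278$ ($m = \left(- \frac{1}{2}\right) 40556 = -20278$)
$j = - \frac{41732565}{199538}$ ($j = - \frac{12277}{59} + \frac{-659 - -4248}{-3382} = \left(-12277\right) \frac{1}{59} + \left(-659 + 4248\right) \left(- \frac{1}{3382}\right) = - \frac{12277}{59} + 3589 \left(- \frac{1}{3382}\right) = - \frac{12277}{59} - \frac{3589}{3382} = - \frac{41732565}{199538} \approx -209.15$)
$\frac{m}{j - -20766} = - \frac{20278}{- \frac{41732565}{199538} - -20766} = - \frac{20278}{- \frac{41732565}{199538} + 20766} = - \frac{20278}{\frac{4101873543}{199538}} = \left(-20278\right) \frac{199538}{4101873543} = - \frac{4046231564}{4101873543}$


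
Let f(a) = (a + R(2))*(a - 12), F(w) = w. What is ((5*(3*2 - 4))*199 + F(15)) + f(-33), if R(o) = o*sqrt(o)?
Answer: 3490 - 90*sqrt(2) ≈ 3362.7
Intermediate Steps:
R(o) = o**(3/2)
f(a) = (-12 + a)*(a + 2*sqrt(2)) (f(a) = (a + 2**(3/2))*(a - 12) = (a + 2*sqrt(2))*(-12 + a) = (-12 + a)*(a + 2*sqrt(2)))
((5*(3*2 - 4))*199 + F(15)) + f(-33) = ((5*(3*2 - 4))*199 + 15) + ((-33)**2 - 24*sqrt(2) - 12*(-33) + 2*(-33)*sqrt(2)) = ((5*(6 - 4))*199 + 15) + (1089 - 24*sqrt(2) + 396 - 66*sqrt(2)) = ((5*2)*199 + 15) + (1485 - 90*sqrt(2)) = (10*199 + 15) + (1485 - 90*sqrt(2)) = (1990 + 15) + (1485 - 90*sqrt(2)) = 2005 + (1485 - 90*sqrt(2)) = 3490 - 90*sqrt(2)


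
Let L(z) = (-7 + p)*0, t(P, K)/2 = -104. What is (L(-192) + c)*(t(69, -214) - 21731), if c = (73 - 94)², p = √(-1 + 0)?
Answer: -9675099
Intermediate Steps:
t(P, K) = -208 (t(P, K) = 2*(-104) = -208)
p = I (p = √(-1) = I ≈ 1.0*I)
L(z) = 0 (L(z) = (-7 + I)*0 = 0)
c = 441 (c = (-21)² = 441)
(L(-192) + c)*(t(69, -214) - 21731) = (0 + 441)*(-208 - 21731) = 441*(-21939) = -9675099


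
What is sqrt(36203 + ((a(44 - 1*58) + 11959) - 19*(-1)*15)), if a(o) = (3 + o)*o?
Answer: sqrt(48601) ≈ 220.46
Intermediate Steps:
a(o) = o*(3 + o)
sqrt(36203 + ((a(44 - 1*58) + 11959) - 19*(-1)*15)) = sqrt(36203 + (((44 - 1*58)*(3 + (44 - 1*58)) + 11959) - 19*(-1)*15)) = sqrt(36203 + (((44 - 58)*(3 + (44 - 58)) + 11959) + 19*15)) = sqrt(36203 + ((-14*(3 - 14) + 11959) + 285)) = sqrt(36203 + ((-14*(-11) + 11959) + 285)) = sqrt(36203 + ((154 + 11959) + 285)) = sqrt(36203 + (12113 + 285)) = sqrt(36203 + 12398) = sqrt(48601)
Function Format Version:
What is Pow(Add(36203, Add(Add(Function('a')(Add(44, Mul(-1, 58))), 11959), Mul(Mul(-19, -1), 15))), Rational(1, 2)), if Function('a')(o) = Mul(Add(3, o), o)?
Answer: Pow(48601, Rational(1, 2)) ≈ 220.46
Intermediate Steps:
Function('a')(o) = Mul(o, Add(3, o))
Pow(Add(36203, Add(Add(Function('a')(Add(44, Mul(-1, 58))), 11959), Mul(Mul(-19, -1), 15))), Rational(1, 2)) = Pow(Add(36203, Add(Add(Mul(Add(44, Mul(-1, 58)), Add(3, Add(44, Mul(-1, 58)))), 11959), Mul(Mul(-19, -1), 15))), Rational(1, 2)) = Pow(Add(36203, Add(Add(Mul(Add(44, -58), Add(3, Add(44, -58))), 11959), Mul(19, 15))), Rational(1, 2)) = Pow(Add(36203, Add(Add(Mul(-14, Add(3, -14)), 11959), 285)), Rational(1, 2)) = Pow(Add(36203, Add(Add(Mul(-14, -11), 11959), 285)), Rational(1, 2)) = Pow(Add(36203, Add(Add(154, 11959), 285)), Rational(1, 2)) = Pow(Add(36203, Add(12113, 285)), Rational(1, 2)) = Pow(Add(36203, 12398), Rational(1, 2)) = Pow(48601, Rational(1, 2))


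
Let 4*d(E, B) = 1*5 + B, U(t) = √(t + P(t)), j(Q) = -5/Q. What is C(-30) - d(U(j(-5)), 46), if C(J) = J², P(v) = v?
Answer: 3549/4 ≈ 887.25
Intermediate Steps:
U(t) = √2*√t (U(t) = √(t + t) = √(2*t) = √2*√t)
d(E, B) = 5/4 + B/4 (d(E, B) = (1*5 + B)/4 = (5 + B)/4 = 5/4 + B/4)
C(-30) - d(U(j(-5)), 46) = (-30)² - (5/4 + (¼)*46) = 900 - (5/4 + 23/2) = 900 - 1*51/4 = 900 - 51/4 = 3549/4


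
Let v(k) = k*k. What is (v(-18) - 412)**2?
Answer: 7744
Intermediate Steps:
v(k) = k**2
(v(-18) - 412)**2 = ((-18)**2 - 412)**2 = (324 - 412)**2 = (-88)**2 = 7744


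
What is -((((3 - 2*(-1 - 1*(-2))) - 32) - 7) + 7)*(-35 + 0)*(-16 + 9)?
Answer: 7595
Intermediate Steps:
-((((3 - 2*(-1 - 1*(-2))) - 32) - 7) + 7)*(-35 + 0)*(-16 + 9) = -((((3 - 2*(-1 + 2)) - 32) - 7) + 7)*(-35*(-7)) = -((((3 - 2*1) - 32) - 7) + 7)*245 = -((((3 - 2) - 32) - 7) + 7)*245 = -(((1 - 32) - 7) + 7)*245 = -((-31 - 7) + 7)*245 = -(-38 + 7)*245 = -(-31)*245 = -1*(-7595) = 7595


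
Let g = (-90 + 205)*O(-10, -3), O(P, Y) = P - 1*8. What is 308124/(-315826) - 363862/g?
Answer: 28569815833/163439955 ≈ 174.80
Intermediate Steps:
O(P, Y) = -8 + P (O(P, Y) = P - 8 = -8 + P)
g = -2070 (g = (-90 + 205)*(-8 - 10) = 115*(-18) = -2070)
308124/(-315826) - 363862/g = 308124/(-315826) - 363862/(-2070) = 308124*(-1/315826) - 363862*(-1/2070) = -154062/157913 + 181931/1035 = 28569815833/163439955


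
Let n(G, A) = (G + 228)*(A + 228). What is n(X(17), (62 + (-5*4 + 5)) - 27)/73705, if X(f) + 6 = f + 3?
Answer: 60016/73705 ≈ 0.81427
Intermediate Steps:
X(f) = -3 + f (X(f) = -6 + (f + 3) = -6 + (3 + f) = -3 + f)
n(G, A) = (228 + A)*(228 + G) (n(G, A) = (228 + G)*(228 + A) = (228 + A)*(228 + G))
n(X(17), (62 + (-5*4 + 5)) - 27)/73705 = (51984 + 228*((62 + (-5*4 + 5)) - 27) + 228*(-3 + 17) + ((62 + (-5*4 + 5)) - 27)*(-3 + 17))/73705 = (51984 + 228*((62 + (-20 + 5)) - 27) + 228*14 + ((62 + (-20 + 5)) - 27)*14)*(1/73705) = (51984 + 228*((62 - 15) - 27) + 3192 + ((62 - 15) - 27)*14)*(1/73705) = (51984 + 228*(47 - 27) + 3192 + (47 - 27)*14)*(1/73705) = (51984 + 228*20 + 3192 + 20*14)*(1/73705) = (51984 + 4560 + 3192 + 280)*(1/73705) = 60016*(1/73705) = 60016/73705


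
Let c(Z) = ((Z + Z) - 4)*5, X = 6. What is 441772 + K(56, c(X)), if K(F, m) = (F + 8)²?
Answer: 445868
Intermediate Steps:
c(Z) = -20 + 10*Z (c(Z) = (2*Z - 4)*5 = (-4 + 2*Z)*5 = -20 + 10*Z)
K(F, m) = (8 + F)²
441772 + K(56, c(X)) = 441772 + (8 + 56)² = 441772 + 64² = 441772 + 4096 = 445868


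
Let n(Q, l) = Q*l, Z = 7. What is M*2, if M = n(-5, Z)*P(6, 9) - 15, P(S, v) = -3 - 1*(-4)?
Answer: -100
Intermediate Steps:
P(S, v) = 1 (P(S, v) = -3 + 4 = 1)
M = -50 (M = -5*7*1 - 15 = -35*1 - 15 = -35 - 15 = -50)
M*2 = -50*2 = -100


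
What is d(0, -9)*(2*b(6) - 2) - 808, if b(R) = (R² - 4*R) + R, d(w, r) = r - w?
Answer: -1114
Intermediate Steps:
b(R) = R² - 3*R
d(0, -9)*(2*b(6) - 2) - 808 = (-9 - 1*0)*(2*(6*(-3 + 6)) - 2) - 808 = (-9 + 0)*(2*(6*3) - 2) - 808 = -9*(2*18 - 2) - 808 = -9*(36 - 2) - 808 = -9*34 - 808 = -306 - 808 = -1114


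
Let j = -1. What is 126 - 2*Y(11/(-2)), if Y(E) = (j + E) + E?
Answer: 150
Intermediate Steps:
Y(E) = -1 + 2*E (Y(E) = (-1 + E) + E = -1 + 2*E)
126 - 2*Y(11/(-2)) = 126 - 2*(-1 + 2*(11/(-2))) = 126 - 2*(-1 + 2*(11*(-½))) = 126 - 2*(-1 + 2*(-11/2)) = 126 - 2*(-1 - 11) = 126 - 2*(-12) = 126 + 24 = 150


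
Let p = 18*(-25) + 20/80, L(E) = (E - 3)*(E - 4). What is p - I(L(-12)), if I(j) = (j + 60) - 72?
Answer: -2711/4 ≈ -677.75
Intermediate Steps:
L(E) = (-4 + E)*(-3 + E) (L(E) = (-3 + E)*(-4 + E) = (-4 + E)*(-3 + E))
I(j) = -12 + j (I(j) = (60 + j) - 72 = -12 + j)
p = -1799/4 (p = -450 + 20*(1/80) = -450 + 1/4 = -1799/4 ≈ -449.75)
p - I(L(-12)) = -1799/4 - (-12 + (12 + (-12)**2 - 7*(-12))) = -1799/4 - (-12 + (12 + 144 + 84)) = -1799/4 - (-12 + 240) = -1799/4 - 1*228 = -1799/4 - 228 = -2711/4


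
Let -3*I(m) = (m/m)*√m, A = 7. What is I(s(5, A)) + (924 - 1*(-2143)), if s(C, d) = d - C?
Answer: 3067 - √2/3 ≈ 3066.5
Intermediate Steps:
I(m) = -√m/3 (I(m) = -m/m*√m/3 = -√m/3)
I(s(5, A)) + (924 - 1*(-2143)) = -√(7 - 1*5)/3 + (924 - 1*(-2143)) = -√(7 - 5)/3 + (924 + 2143) = -√2/3 + 3067 = 3067 - √2/3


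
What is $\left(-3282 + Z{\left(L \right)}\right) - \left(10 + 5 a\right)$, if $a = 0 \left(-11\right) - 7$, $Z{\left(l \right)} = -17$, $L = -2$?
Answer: $-3274$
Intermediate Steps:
$a = -7$ ($a = 0 - 7 = -7$)
$\left(-3282 + Z{\left(L \right)}\right) - \left(10 + 5 a\right) = \left(-3282 - 17\right) - -25 = -3299 + \left(-10 + 35\right) = -3299 + 25 = -3274$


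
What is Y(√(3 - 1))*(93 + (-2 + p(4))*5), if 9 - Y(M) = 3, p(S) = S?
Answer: 618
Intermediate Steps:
Y(M) = 6 (Y(M) = 9 - 1*3 = 9 - 3 = 6)
Y(√(3 - 1))*(93 + (-2 + p(4))*5) = 6*(93 + (-2 + 4)*5) = 6*(93 + 2*5) = 6*(93 + 10) = 6*103 = 618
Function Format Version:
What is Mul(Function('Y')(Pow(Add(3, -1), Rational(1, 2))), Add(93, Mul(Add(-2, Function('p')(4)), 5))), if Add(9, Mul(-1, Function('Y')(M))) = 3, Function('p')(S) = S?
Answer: 618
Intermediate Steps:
Function('Y')(M) = 6 (Function('Y')(M) = Add(9, Mul(-1, 3)) = Add(9, -3) = 6)
Mul(Function('Y')(Pow(Add(3, -1), Rational(1, 2))), Add(93, Mul(Add(-2, Function('p')(4)), 5))) = Mul(6, Add(93, Mul(Add(-2, 4), 5))) = Mul(6, Add(93, Mul(2, 5))) = Mul(6, Add(93, 10)) = Mul(6, 103) = 618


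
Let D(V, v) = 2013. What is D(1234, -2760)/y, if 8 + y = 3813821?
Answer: 671/1271271 ≈ 0.00052782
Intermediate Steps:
y = 3813813 (y = -8 + 3813821 = 3813813)
D(1234, -2760)/y = 2013/3813813 = 2013*(1/3813813) = 671/1271271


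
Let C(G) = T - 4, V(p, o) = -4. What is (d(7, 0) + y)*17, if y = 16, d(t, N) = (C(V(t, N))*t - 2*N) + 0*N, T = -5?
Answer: -799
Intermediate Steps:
C(G) = -9 (C(G) = -5 - 4 = -9)
d(t, N) = -9*t - 2*N (d(t, N) = (-9*t - 2*N) + 0*N = (-9*t - 2*N) + 0 = -9*t - 2*N)
(d(7, 0) + y)*17 = ((-9*7 - 2*0) + 16)*17 = ((-63 + 0) + 16)*17 = (-63 + 16)*17 = -47*17 = -799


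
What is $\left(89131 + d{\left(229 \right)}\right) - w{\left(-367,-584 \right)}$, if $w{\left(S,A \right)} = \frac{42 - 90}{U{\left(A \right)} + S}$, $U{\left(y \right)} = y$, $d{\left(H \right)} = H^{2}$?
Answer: $\frac{44878308}{317} \approx 1.4157 \cdot 10^{5}$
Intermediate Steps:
$w{\left(S,A \right)} = - \frac{48}{A + S}$ ($w{\left(S,A \right)} = \frac{42 - 90}{A + S} = - \frac{48}{A + S}$)
$\left(89131 + d{\left(229 \right)}\right) - w{\left(-367,-584 \right)} = \left(89131 + 229^{2}\right) - - \frac{48}{-584 - 367} = \left(89131 + 52441\right) - - \frac{48}{-951} = 141572 - \left(-48\right) \left(- \frac{1}{951}\right) = 141572 - \frac{16}{317} = \frac{44878308}{317}$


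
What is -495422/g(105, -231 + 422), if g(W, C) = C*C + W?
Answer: -247711/18293 ≈ -13.541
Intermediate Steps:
g(W, C) = W + C**2 (g(W, C) = C**2 + W = W + C**2)
-495422/g(105, -231 + 422) = -495422/(105 + (-231 + 422)**2) = -495422/(105 + 191**2) = -495422/(105 + 36481) = -495422/36586 = -495422*1/36586 = -247711/18293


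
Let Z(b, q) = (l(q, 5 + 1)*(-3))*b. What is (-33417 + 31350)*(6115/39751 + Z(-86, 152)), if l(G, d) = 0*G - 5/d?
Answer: 17652903450/39751 ≈ 4.4409e+5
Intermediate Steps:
l(G, d) = -5/d (l(G, d) = 0 - 5/d = -5/d)
Z(b, q) = 5*b/2 (Z(b, q) = (-5/(5 + 1)*(-3))*b = (-5/6*(-3))*b = (-5*⅙*(-3))*b = (-⅚*(-3))*b = 5*b/2)
(-33417 + 31350)*(6115/39751 + Z(-86, 152)) = (-33417 + 31350)*(6115/39751 + (5/2)*(-86)) = -2067*(6115*(1/39751) - 215) = -2067*(6115/39751 - 215) = -2067*(-8540350/39751) = 17652903450/39751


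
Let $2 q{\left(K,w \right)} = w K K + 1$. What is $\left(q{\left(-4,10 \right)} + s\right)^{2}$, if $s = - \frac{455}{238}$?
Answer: $\frac{1784896}{289} \approx 6176.1$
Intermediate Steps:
$q{\left(K,w \right)} = \frac{1}{2} + \frac{w K^{2}}{2}$ ($q{\left(K,w \right)} = \frac{w K K + 1}{2} = \frac{K w K + 1}{2} = \frac{w K^{2} + 1}{2} = \frac{1 + w K^{2}}{2} = \frac{1}{2} + \frac{w K^{2}}{2}$)
$s = - \frac{65}{34}$ ($s = \left(-455\right) \frac{1}{238} = - \frac{65}{34} \approx -1.9118$)
$\left(q{\left(-4,10 \right)} + s\right)^{2} = \left(\left(\frac{1}{2} + \frac{1}{2} \cdot 10 \left(-4\right)^{2}\right) - \frac{65}{34}\right)^{2} = \left(\left(\frac{1}{2} + \frac{1}{2} \cdot 10 \cdot 16\right) - \frac{65}{34}\right)^{2} = \left(\left(\frac{1}{2} + 80\right) - \frac{65}{34}\right)^{2} = \left(\frac{161}{2} - \frac{65}{34}\right)^{2} = \left(\frac{1336}{17}\right)^{2} = \frac{1784896}{289}$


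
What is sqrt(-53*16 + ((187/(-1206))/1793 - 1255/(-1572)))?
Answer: I*sqrt(62424740486511667)/8583906 ≈ 29.107*I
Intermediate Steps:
sqrt(-53*16 + ((187/(-1206))/1793 - 1255/(-1572))) = sqrt(-848 + ((187*(-1/1206))*(1/1793) - 1255*(-1/1572))) = sqrt(-848 + (-187/1206*1/1793 + 1255/1572)) = sqrt(-848 + (-17/196578 + 1255/1572)) = sqrt(-848 + 41113111/51503436) = sqrt(-43633800617/51503436) = I*sqrt(62424740486511667)/8583906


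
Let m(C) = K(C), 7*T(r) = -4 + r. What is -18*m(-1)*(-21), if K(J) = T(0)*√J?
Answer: -216*I ≈ -216.0*I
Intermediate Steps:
T(r) = -4/7 + r/7 (T(r) = (-4 + r)/7 = -4/7 + r/7)
K(J) = -4*√J/7 (K(J) = (-4/7 + (⅐)*0)*√J = (-4/7 + 0)*√J = -4*√J/7)
m(C) = -4*√C/7
-18*m(-1)*(-21) = -(-72)*√(-1)/7*(-21) = -(-72)*I/7*(-21) = (72*I/7)*(-21) = -216*I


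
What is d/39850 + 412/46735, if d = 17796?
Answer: 84811426/186238975 ≈ 0.45539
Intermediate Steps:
d/39850 + 412/46735 = 17796/39850 + 412/46735 = 17796*(1/39850) + 412*(1/46735) = 8898/19925 + 412/46735 = 84811426/186238975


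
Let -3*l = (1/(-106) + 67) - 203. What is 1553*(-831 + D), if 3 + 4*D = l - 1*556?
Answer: -1895245481/1272 ≈ -1.4900e+6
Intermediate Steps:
l = 14417/318 (l = -((1/(-106) + 67) - 203)/3 = -((-1/106 + 67) - 203)/3 = -(7101/106 - 203)/3 = -1/3*(-14417/106) = 14417/318 ≈ 45.336)
D = -163345/1272 (D = -3/4 + (14417/318 - 1*556)/4 = -3/4 + (14417/318 - 556)/4 = -3/4 + (1/4)*(-162391/318) = -3/4 - 162391/1272 = -163345/1272 ≈ -128.42)
1553*(-831 + D) = 1553*(-831 - 163345/1272) = 1553*(-1220377/1272) = -1895245481/1272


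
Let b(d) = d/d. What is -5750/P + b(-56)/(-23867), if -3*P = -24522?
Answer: -68621712/97544429 ≈ -0.70349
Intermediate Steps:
P = 8174 (P = -⅓*(-24522) = 8174)
b(d) = 1
-5750/P + b(-56)/(-23867) = -5750/8174 + 1/(-23867) = -5750*1/8174 + 1*(-1/23867) = -2875/4087 - 1/23867 = -68621712/97544429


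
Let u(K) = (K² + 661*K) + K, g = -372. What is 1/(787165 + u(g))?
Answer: 1/679285 ≈ 1.4721e-6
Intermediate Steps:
u(K) = K² + 662*K
1/(787165 + u(g)) = 1/(787165 - 372*(662 - 372)) = 1/(787165 - 372*290) = 1/(787165 - 107880) = 1/679285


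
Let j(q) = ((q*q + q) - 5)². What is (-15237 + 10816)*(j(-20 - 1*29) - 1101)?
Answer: -24347808668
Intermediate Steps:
j(q) = (-5 + q + q²)² (j(q) = ((q² + q) - 5)² = ((q + q²) - 5)² = (-5 + q + q²)²)
(-15237 + 10816)*(j(-20 - 1*29) - 1101) = (-15237 + 10816)*((-5 + (-20 - 1*29) + (-20 - 1*29)²)² - 1101) = -4421*((-5 + (-20 - 29) + (-20 - 29)²)² - 1101) = -4421*((-5 - 49 + (-49)²)² - 1101) = -4421*((-5 - 49 + 2401)² - 1101) = -4421*(2347² - 1101) = -4421*(5508409 - 1101) = -4421*5507308 = -24347808668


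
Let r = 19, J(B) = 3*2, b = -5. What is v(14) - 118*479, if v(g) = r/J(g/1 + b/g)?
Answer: -339113/6 ≈ -56519.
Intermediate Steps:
J(B) = 6
v(g) = 19/6
v(14) - 118*479 = 19/6 - 118*479 = 19/6 - 56522 = -339113/6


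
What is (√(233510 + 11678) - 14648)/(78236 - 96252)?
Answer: 1831/2252 - √61297/9008 ≈ 0.78557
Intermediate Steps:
(√(233510 + 11678) - 14648)/(78236 - 96252) = (√245188 - 14648)/(-18016) = (2*√61297 - 14648)*(-1/18016) = (-14648 + 2*√61297)*(-1/18016) = 1831/2252 - √61297/9008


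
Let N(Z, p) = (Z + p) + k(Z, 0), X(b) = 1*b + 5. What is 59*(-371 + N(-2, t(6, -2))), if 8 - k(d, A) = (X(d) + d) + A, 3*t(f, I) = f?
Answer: -21476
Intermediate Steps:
X(b) = 5 + b (X(b) = b + 5 = 5 + b)
t(f, I) = f/3
k(d, A) = 3 - A - 2*d (k(d, A) = 8 - (((5 + d) + d) + A) = 8 - ((5 + 2*d) + A) = 8 - (5 + A + 2*d) = 8 + (-5 - A - 2*d) = 3 - A - 2*d)
N(Z, p) = 3 + p - Z (N(Z, p) = (Z + p) + (3 - 1*0 - 2*Z) = (Z + p) + (3 + 0 - 2*Z) = (Z + p) + (3 - 2*Z) = 3 + p - Z)
59*(-371 + N(-2, t(6, -2))) = 59*(-371 + (3 + (⅓)*6 - 1*(-2))) = 59*(-371 + (3 + 2 + 2)) = 59*(-371 + 7) = 59*(-364) = -21476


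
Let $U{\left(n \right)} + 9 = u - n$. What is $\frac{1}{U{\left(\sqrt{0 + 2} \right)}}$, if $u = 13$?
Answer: $\frac{2}{7} + \frac{\sqrt{2}}{14} \approx 0.38673$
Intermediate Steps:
$U{\left(n \right)} = 4 - n$ ($U{\left(n \right)} = -9 - \left(-13 + n\right) = 4 - n$)
$\frac{1}{U{\left(\sqrt{0 + 2} \right)}} = \frac{1}{4 - \sqrt{0 + 2}} = \frac{1}{4 - \sqrt{2}}$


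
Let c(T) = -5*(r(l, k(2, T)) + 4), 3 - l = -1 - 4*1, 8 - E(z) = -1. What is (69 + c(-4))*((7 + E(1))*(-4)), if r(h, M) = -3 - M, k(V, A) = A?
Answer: -2816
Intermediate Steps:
E(z) = 9 (E(z) = 8 - 1*(-1) = 8 + 1 = 9)
l = 8 (l = 3 - (-1 - 4*1) = 3 - (-1 - 4) = 3 - 1*(-5) = 3 + 5 = 8)
c(T) = -5 + 5*T (c(T) = -5*((-3 - T) + 4) = -5*(1 - T) = -5 + 5*T)
(69 + c(-4))*((7 + E(1))*(-4)) = (69 + (-5 + 5*(-4)))*((7 + 9)*(-4)) = (69 + (-5 - 20))*(16*(-4)) = (69 - 25)*(-64) = 44*(-64) = -2816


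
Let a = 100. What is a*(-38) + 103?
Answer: -3697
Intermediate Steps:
a*(-38) + 103 = 100*(-38) + 103 = -3800 + 103 = -3697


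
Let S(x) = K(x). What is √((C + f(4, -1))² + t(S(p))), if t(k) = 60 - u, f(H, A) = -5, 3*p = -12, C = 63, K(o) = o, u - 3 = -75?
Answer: 2*√874 ≈ 59.127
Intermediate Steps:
u = -72 (u = 3 - 75 = -72)
p = -4 (p = (⅓)*(-12) = -4)
S(x) = x
t(k) = 132 (t(k) = 60 - 1*(-72) = 60 + 72 = 132)
√((C + f(4, -1))² + t(S(p))) = √((63 - 5)² + 132) = √(58² + 132) = √(3364 + 132) = √3496 = 2*√874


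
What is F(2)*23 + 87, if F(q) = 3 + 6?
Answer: 294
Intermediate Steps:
F(q) = 9
F(2)*23 + 87 = 9*23 + 87 = 207 + 87 = 294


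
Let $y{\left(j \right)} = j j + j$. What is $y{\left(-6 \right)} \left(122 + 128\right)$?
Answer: $7500$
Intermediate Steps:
$y{\left(j \right)} = j + j^{2}$ ($y{\left(j \right)} = j^{2} + j = j + j^{2}$)
$y{\left(-6 \right)} \left(122 + 128\right) = - 6 \left(1 - 6\right) \left(122 + 128\right) = \left(-6\right) \left(-5\right) 250 = 30 \cdot 250 = 7500$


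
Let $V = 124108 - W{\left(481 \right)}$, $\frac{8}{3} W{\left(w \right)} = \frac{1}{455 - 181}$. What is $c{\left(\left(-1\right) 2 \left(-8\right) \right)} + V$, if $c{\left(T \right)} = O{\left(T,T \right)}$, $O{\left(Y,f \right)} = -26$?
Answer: $\frac{271987741}{2192} \approx 1.2408 \cdot 10^{5}$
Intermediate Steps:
$c{\left(T \right)} = -26$
$W{\left(w \right)} = \frac{3}{2192}$ ($W{\left(w \right)} = \frac{3}{8 \left(455 - 181\right)} = \frac{3}{8 \cdot 274} = \frac{3}{8} \cdot \frac{1}{274} = \frac{3}{2192}$)
$V = \frac{272044733}{2192}$ ($V = 124108 - \frac{3}{2192} = \frac{272044733}{2192} \approx 1.2411 \cdot 10^{5}$)
$c{\left(\left(-1\right) 2 \left(-8\right) \right)} + V = -26 + \frac{272044733}{2192} = \frac{271987741}{2192}$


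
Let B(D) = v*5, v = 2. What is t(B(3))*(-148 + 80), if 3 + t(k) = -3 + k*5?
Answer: -2992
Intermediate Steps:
B(D) = 10 (B(D) = 2*5 = 10)
t(k) = -6 + 5*k (t(k) = -3 + (-3 + k*5) = -3 + (-3 + 5*k) = -6 + 5*k)
t(B(3))*(-148 + 80) = (-6 + 5*10)*(-148 + 80) = (-6 + 50)*(-68) = 44*(-68) = -2992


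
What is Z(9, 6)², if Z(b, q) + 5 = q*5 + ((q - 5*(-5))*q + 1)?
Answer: 44944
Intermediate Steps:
Z(b, q) = -4 + 5*q + q*(25 + q) (Z(b, q) = -5 + (q*5 + ((q - 5*(-5))*q + 1)) = -5 + (5*q + ((q + 25)*q + 1)) = -5 + (5*q + ((25 + q)*q + 1)) = -5 + (5*q + (q*(25 + q) + 1)) = -5 + (5*q + (1 + q*(25 + q))) = -5 + (1 + 5*q + q*(25 + q)) = -4 + 5*q + q*(25 + q))
Z(9, 6)² = (-4 + 6² + 30*6)² = (-4 + 36 + 180)² = 212² = 44944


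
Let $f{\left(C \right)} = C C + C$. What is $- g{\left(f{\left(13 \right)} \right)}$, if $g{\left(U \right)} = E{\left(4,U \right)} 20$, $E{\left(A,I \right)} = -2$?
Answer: $40$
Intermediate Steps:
$f{\left(C \right)} = C + C^{2}$ ($f{\left(C \right)} = C^{2} + C = C + C^{2}$)
$g{\left(U \right)} = -40$ ($g{\left(U \right)} = \left(-2\right) 20 = -40$)
$- g{\left(f{\left(13 \right)} \right)} = \left(-1\right) \left(-40\right) = 40$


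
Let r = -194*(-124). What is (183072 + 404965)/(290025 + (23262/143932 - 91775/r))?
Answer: 509008971684776/251044521654043 ≈ 2.0276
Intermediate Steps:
r = 24056
(183072 + 404965)/(290025 + (23262/143932 - 91775/r)) = (183072 + 404965)/(290025 + (23262/143932 - 91775/24056)) = 588037/(290025 + (23262*(1/143932) - 91775*1/24056)) = 588037/(290025 + (11631/71966 - 91775/24056)) = 588037/(290025 - 3162442157/865607048) = 588037/(251044521654043/865607048) = 588037*(865607048/251044521654043) = 509008971684776/251044521654043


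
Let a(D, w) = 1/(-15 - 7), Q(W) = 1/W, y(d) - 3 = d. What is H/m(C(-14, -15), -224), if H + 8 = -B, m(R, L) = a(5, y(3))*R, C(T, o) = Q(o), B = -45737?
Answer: 15090570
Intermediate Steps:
y(d) = 3 + d
Q(W) = 1/W
a(D, w) = -1/22 (a(D, w) = 1/(-22) = -1/22)
C(T, o) = 1/o
m(R, L) = -R/22
H = 45729 (H = -8 - 1*(-45737) = -8 + 45737 = 45729)
H/m(C(-14, -15), -224) = 45729/((-1/22/(-15))) = 45729/((-1/22*(-1/15))) = 45729/(1/330) = 45729*330 = 15090570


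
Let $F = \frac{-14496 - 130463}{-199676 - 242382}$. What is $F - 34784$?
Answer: $- \frac{15376400513}{442058} \approx -34784.0$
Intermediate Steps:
$F = \frac{144959}{442058}$ ($F = - \frac{144959}{-442058} = \left(-144959\right) \left(- \frac{1}{442058}\right) = \frac{144959}{442058} \approx 0.32792$)
$F - 34784 = \frac{144959}{442058} - 34784 = - \frac{15376400513}{442058}$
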